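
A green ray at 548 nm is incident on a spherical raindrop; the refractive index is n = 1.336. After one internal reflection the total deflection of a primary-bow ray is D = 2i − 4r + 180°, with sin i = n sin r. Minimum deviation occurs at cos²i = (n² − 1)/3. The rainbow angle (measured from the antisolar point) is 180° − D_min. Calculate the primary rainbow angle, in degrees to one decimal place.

cos²i = (1.78490 − 1)/3 = 0.26163; i = arccos(0.51150) = 59.236°.
sin r = sin 59.236°/1.336 = 0.64318; r = 40.029°.
D_min = 2·59.236° − 4·40.029° + 180° = 138.356°.
Rainbow angle = 180° − D_min = 41.644°.

41.6°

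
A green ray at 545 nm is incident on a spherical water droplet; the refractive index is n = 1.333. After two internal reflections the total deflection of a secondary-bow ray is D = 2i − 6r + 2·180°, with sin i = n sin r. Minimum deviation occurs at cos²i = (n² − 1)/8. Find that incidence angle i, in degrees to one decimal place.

cos²i = (1.333² − 1)/8 = (1.77689 − 1)/8 = 0.09711.
cos i = 0.31163, so i = 71.843°.

71.8°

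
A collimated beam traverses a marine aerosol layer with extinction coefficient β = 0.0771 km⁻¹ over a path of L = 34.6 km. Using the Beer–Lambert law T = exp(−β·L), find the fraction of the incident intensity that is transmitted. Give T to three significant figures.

τ = β·L = 0.0771 × 34.6 = 2.6677.
T = exp(−2.6677) = 0.0694.

0.0694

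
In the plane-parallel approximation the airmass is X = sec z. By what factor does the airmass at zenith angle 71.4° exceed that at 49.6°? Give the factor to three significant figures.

X(71.4°)/X(49.6°) = sec 71.4° / sec 49.6° = cos 49.6° / cos 71.4° = 0.6481/0.3190 = 2.0320.

2.03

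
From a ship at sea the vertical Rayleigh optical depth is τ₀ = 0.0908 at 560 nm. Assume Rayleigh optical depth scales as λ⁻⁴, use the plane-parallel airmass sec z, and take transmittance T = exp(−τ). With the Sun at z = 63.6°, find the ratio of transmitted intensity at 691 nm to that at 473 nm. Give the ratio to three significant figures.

Airmass: sec 63.6° = 2.2490.
τ(691 nm) = 0.0908 × (560/691)⁴ × 2.2490 = 0.0908 × 0.4314 × 2.2490 = 0.0881.
τ(473 nm) = 0.0908 × (560/473)⁴ × 2.2490 = 0.0908 × 1.9648 × 2.2490 = 0.4012.
T(691)/T(473) = exp(τ_B − τ_A) = exp(0.3131) = 1.3677.

1.37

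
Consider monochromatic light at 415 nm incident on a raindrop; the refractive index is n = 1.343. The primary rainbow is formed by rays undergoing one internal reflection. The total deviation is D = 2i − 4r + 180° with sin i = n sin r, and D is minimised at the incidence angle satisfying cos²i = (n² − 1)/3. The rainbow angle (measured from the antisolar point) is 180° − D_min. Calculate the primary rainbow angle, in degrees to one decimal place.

cos²i = (1.80365 − 1)/3 = 0.26788; i = arccos(0.51757) = 58.830°.
sin r = sin 58.830°/1.343 = 0.63711; r = 39.577°.
D_min = 2·58.830° − 4·39.577° + 180° = 139.354°.
Rainbow angle = 180° − D_min = 40.646°.

40.6°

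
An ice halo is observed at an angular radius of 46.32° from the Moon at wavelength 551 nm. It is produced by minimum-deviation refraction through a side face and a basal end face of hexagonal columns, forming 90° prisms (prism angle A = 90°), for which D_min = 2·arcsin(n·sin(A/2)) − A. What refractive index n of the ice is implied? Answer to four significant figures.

1.313

Rearranging: n = sin((D_min + A)/2) / sin(A/2).
(D_min + A)/2 = (46.32° + 90°)/2 = 68.160°.
n = sin 68.160° / sin 45° = 0.9282 / 0.7071 = 1.3127.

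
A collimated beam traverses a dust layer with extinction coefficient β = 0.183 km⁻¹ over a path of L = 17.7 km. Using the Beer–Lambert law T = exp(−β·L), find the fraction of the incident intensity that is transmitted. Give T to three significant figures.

τ = β·L = 0.183 × 17.7 = 3.2391.
T = exp(−3.2391) = 0.0392.

0.0392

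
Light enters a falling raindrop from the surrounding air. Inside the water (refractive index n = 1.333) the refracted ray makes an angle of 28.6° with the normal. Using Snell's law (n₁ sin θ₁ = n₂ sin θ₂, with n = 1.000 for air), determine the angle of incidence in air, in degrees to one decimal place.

Snell: sin θ_i = n · sin θ_r = 1.333 × sin 28.6° = 1.333 × 0.4787 = 0.6381.
θ_i = arcsin(0.6381) = 39.65°.

39.7°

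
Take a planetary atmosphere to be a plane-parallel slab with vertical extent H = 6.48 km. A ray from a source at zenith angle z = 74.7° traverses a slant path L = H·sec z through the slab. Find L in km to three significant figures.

24.6 km

sec z = 1/cos 74.7° = 3.7897.
L = 6.48 × 3.7897 = 24.557 km.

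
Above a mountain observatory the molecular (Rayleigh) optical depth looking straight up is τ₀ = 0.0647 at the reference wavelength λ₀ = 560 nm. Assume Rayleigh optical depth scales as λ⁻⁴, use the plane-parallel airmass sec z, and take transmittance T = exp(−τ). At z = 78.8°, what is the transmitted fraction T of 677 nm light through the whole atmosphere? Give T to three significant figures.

0.856

sec 78.8° = 5.1484.
τ = 0.0647 × (560/677)⁴ × 5.1484 = 0.0647 × 0.4682 × 5.1484 = 0.1559.
T = exp(−0.1559) = 0.8556.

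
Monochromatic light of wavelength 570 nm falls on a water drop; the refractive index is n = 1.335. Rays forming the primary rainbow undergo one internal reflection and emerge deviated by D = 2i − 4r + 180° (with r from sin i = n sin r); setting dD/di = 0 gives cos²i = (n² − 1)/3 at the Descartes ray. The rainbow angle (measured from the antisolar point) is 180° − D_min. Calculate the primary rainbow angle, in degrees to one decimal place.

cos²i = (1.78222 − 1)/3 = 0.26074; i = arccos(0.51063) = 59.294°.
sin r = sin 59.294°/1.335 = 0.64405; r = 40.094°.
D_min = 2·59.294° − 4·40.094° + 180° = 138.212°.
Rainbow angle = 180° − D_min = 41.788°.

41.8°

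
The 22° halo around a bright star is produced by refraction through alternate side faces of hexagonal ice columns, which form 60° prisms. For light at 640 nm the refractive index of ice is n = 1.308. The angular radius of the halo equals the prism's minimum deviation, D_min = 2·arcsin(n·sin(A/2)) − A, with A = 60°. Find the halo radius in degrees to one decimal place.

n·sin(A/2) = 1.308 × sin 30° = 1.308 × 0.5000 = 0.6540.
D_min = 2·arcsin(0.6540) − 60° = 2 × 40.844° − 60° = 21.688°.

21.7°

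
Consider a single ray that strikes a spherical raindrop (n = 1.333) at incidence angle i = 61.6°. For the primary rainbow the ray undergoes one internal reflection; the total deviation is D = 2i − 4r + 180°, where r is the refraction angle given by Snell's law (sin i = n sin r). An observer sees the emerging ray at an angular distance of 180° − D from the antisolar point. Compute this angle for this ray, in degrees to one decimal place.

sin r = sin 61.6° / 1.333 = 0.8796/1.333 = 0.6599; r = 41.29°.
D = 2·61.6° − 4·41.29° + 180° = 123.20° − 165.17° + 180° = 138.03°.
Angle from antisolar point = 180° − D = 41.97°.

42.0°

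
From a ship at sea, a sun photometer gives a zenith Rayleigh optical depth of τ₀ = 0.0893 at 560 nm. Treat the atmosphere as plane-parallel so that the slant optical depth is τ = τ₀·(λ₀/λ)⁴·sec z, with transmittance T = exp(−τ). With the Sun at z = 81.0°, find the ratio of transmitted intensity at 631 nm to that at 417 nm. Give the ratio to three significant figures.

Airmass: sec 81.0° = 6.3925.
τ(631 nm) = 0.0893 × (560/631)⁴ × 6.3925 = 0.0893 × 0.6203 × 6.3925 = 0.3541.
τ(417 nm) = 0.0893 × (560/417)⁴ × 6.3925 = 0.0893 × 3.2524 × 6.3925 = 1.8566.
T(631)/T(417) = exp(τ_B − τ_A) = exp(1.5025) = 4.4930.

4.49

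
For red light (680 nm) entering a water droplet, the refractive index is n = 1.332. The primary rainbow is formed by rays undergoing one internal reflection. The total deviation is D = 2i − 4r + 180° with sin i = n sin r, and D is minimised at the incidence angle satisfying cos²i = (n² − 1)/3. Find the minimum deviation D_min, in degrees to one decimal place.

137.8°

cos²i = (1.77422 − 1)/3 = 0.25807; i = arccos(0.50801) = 59.469°.
sin r = sin 59.469°/1.332 = 0.64666; r = 40.290°.
D_min = 2·59.469° − 4·40.290° + 180° = 137.776°.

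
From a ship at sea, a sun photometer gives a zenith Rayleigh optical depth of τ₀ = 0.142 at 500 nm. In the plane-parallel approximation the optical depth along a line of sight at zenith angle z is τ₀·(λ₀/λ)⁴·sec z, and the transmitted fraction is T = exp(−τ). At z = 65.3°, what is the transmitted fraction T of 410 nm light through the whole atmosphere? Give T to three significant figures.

0.472

sec 65.3° = 2.3931.
τ = 0.142 × (500/410)⁴ × 2.3931 = 0.142 × 2.2118 × 2.3931 = 0.7516.
T = exp(−0.7516) = 0.4716.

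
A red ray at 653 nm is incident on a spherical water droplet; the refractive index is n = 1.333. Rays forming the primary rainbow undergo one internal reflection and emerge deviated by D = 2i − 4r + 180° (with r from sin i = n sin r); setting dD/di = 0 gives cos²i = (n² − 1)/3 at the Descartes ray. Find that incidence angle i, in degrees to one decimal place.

cos²i = (1.333² − 1)/3 = (1.77689 − 1)/3 = 0.25896.
cos i = 0.50888, so i = 59.410°.

59.4°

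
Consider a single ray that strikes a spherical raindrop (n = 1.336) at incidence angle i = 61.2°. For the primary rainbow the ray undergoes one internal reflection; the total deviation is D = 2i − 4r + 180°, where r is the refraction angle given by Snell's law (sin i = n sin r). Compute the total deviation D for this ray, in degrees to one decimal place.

138.4°

sin r = sin 61.2° / 1.336 = 0.8763/1.336 = 0.6559; r = 40.99°.
D = 2·61.2° − 4·40.99° + 180° = 122.40° − 163.96° + 180° = 138.44°.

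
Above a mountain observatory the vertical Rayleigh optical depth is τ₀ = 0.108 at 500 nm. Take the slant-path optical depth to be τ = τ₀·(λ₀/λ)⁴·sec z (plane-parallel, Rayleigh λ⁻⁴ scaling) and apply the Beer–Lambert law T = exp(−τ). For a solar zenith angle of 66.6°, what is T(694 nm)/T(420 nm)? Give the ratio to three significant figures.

1.60

Airmass: sec 66.6° = 2.5180.
τ(694 nm) = 0.108 × (500/694)⁴ × 2.5180 = 0.108 × 0.2694 × 2.5180 = 0.0733.
τ(420 nm) = 0.108 × (500/420)⁴ × 2.5180 = 0.108 × 2.0086 × 2.5180 = 0.5462.
T(694)/T(420) = exp(τ_B − τ_A) = exp(0.4729) = 1.6047.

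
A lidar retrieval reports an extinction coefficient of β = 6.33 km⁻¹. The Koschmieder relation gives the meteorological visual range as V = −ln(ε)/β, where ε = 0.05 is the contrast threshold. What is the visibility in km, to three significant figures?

V = −ln(0.05) / 6.33 = 2.996 / 6.33 = 0.4733 km.

0.473 km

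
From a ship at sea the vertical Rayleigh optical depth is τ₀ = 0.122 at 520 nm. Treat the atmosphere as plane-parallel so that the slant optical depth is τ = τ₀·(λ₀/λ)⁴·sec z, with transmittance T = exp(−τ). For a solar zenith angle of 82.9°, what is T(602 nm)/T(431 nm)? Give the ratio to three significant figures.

4.67

Airmass: sec 82.9° = 8.0905.
τ(602 nm) = 0.122 × (520/602)⁴ × 8.0905 = 0.122 × 0.5567 × 8.0905 = 0.5495.
τ(431 nm) = 0.122 × (520/431)⁴ × 8.0905 = 0.122 × 2.1189 × 8.0905 = 2.0914.
T(602)/T(431) = exp(τ_B − τ_A) = exp(1.5419) = 4.6736.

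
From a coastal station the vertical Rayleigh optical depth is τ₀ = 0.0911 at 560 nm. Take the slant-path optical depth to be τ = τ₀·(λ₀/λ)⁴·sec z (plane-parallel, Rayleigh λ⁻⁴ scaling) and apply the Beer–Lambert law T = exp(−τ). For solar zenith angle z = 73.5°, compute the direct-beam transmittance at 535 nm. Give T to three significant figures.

sec 73.5° = 3.5209.
τ = 0.0911 × (560/535)⁴ × 3.5209 = 0.0911 × 1.2004 × 3.5209 = 0.3850.
T = exp(−0.3850) = 0.6804.

0.680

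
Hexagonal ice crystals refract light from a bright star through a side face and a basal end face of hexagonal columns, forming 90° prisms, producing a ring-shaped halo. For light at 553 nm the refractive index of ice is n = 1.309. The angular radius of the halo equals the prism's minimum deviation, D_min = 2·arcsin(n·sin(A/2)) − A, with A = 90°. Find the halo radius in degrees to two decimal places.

45.52°

n·sin(A/2) = 1.309 × sin 45° = 1.309 × 0.7071 = 0.9256.
D_min = 2·arcsin(0.9256) − 90° = 2 × 67.759° − 90° = 45.519°.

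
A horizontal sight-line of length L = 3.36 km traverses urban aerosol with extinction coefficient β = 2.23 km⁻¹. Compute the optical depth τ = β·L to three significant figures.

τ = β·L = 2.23 × 3.36 = 7.4928.

7.49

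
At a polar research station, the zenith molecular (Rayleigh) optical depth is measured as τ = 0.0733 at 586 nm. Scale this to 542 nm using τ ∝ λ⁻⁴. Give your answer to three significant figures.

τ(542 nm) = τ(586 nm) × (586/542)⁴ = 0.0733 × (1.0812)⁴ = 0.0733 × 1.3664 = 0.1002.

0.100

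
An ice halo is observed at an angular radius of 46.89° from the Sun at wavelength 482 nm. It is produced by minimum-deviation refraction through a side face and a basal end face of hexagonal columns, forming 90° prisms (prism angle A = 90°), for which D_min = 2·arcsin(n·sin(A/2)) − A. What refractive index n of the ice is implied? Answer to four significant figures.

1.315

Rearranging: n = sin((D_min + A)/2) / sin(A/2).
(D_min + A)/2 = (46.89° + 90°)/2 = 68.445°.
n = sin 68.445° / sin 45° = 0.9301 / 0.7071 = 1.3153.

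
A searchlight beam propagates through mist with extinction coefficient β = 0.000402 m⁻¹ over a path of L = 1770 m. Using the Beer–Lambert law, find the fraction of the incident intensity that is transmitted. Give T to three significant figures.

0.491

τ = β·L = 0.000402 × 1770 = 0.7115.
T = exp(−0.7115) = 0.4909.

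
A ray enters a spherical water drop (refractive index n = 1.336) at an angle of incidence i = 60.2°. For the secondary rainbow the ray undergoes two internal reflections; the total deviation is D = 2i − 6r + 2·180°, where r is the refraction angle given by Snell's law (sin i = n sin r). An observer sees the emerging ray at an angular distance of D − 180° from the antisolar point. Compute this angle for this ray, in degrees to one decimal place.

sin r = sin 60.2° / 1.336 = 0.8678/1.336 = 0.6495; r = 40.51°.
D = 2·60.2° − 6·40.51° + 2·180° = 120.40° − 243.03° + 360° = 237.37°.
Angle from antisolar point = D − 180° = 57.37°.

57.4°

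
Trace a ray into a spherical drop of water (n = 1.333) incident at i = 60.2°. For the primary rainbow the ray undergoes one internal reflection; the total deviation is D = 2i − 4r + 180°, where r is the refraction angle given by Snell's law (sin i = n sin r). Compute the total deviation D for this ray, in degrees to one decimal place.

137.9°

sin r = sin 60.2° / 1.333 = 0.8678/1.333 = 0.6510; r = 40.62°.
D = 2·60.2° − 4·40.62° + 180° = 120.40° − 162.46° + 180° = 137.94°.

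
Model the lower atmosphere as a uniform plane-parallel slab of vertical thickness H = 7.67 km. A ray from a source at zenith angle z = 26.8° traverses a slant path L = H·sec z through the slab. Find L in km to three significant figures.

8.59 km

sec z = 1/cos 26.8° = 1.1203.
L = 7.67 × 1.1203 = 8.593 km.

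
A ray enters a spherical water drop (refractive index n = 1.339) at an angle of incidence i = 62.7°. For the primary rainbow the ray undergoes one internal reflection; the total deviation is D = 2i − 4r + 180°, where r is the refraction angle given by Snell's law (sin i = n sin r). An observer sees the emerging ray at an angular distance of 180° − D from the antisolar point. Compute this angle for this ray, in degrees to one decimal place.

40.9°

sin r = sin 62.7° / 1.339 = 0.8886/1.339 = 0.6636; r = 41.58°.
D = 2·62.7° − 4·41.58° + 180° = 125.40° − 166.31° + 180° = 139.09°.
Angle from antisolar point = 180° − D = 40.91°.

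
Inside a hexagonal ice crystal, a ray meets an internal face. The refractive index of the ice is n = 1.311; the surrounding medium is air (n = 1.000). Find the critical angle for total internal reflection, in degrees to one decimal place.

sin θ_c = n_air / n = 1.000 / 1.311 = 0.7628.
θ_c = arcsin(0.7628) = 49.71°.

49.7°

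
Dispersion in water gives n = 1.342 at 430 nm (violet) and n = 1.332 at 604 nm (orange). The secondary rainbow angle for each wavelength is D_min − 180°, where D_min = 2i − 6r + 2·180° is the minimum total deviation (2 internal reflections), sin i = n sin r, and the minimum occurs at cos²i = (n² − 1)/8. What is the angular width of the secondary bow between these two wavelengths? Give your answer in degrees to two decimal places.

2.59°

At 430 nm (n = 1.342): cos²i = 0.10012 → i = 71.554°, r = 44.981°, D_min = 233.222°, rainbow angle = 53.222°.
At 604 nm (n = 1.332): cos²i = 0.09678 → i = 71.875°, r = 45.520°, D_min = 230.628°, rainbow angle = 50.628°.
Angular width = |53.222° − 50.628°| = 2.594°.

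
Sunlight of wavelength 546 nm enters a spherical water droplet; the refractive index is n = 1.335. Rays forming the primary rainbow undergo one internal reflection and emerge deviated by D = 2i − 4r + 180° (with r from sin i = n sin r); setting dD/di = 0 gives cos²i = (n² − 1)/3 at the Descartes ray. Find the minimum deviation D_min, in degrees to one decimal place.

138.2°

cos²i = (1.78222 − 1)/3 = 0.26074; i = arccos(0.51063) = 59.294°.
sin r = sin 59.294°/1.335 = 0.64405; r = 40.094°.
D_min = 2·59.294° − 4·40.094° + 180° = 138.212°.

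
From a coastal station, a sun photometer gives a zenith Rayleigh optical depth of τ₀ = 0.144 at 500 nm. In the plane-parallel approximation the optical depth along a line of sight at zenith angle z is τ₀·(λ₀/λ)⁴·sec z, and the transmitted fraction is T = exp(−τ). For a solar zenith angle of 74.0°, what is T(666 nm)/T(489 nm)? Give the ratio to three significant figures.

Airmass: sec 74.0° = 3.6280.
τ(666 nm) = 0.144 × (500/666)⁴ × 3.6280 = 0.144 × 0.3177 × 3.6280 = 0.1660.
τ(489 nm) = 0.144 × (500/489)⁴ × 3.6280 = 0.144 × 1.0931 × 3.6280 = 0.5710.
T(666)/T(489) = exp(τ_B − τ_A) = exp(0.4051) = 1.4994.

1.50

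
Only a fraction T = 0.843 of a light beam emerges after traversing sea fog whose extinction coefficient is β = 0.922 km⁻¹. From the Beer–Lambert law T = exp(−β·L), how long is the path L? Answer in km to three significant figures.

0.185 km

Beer–Lambert: T = exp(−βL) ⇒ L = −ln(T)/β = −ln(0.843)/0.922 = 0.1708/0.922 = 0.1852 km.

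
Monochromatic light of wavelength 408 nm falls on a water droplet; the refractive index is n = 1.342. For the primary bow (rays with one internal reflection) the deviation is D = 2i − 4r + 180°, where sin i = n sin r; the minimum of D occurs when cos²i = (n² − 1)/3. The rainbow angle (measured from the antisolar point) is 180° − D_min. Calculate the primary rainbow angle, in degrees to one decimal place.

cos²i = (1.80096 − 1)/3 = 0.26699; i = arccos(0.51671) = 58.888°.
sin r = sin 58.888°/1.342 = 0.63797; r = 39.641°.
D_min = 2·58.888° − 4·39.641° + 180° = 139.213°.
Rainbow angle = 180° − D_min = 40.787°.

40.8°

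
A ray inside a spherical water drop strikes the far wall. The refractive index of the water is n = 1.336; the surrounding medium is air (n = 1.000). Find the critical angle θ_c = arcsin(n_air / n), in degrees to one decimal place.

48.5°

sin θ_c = n_air / n = 1.000 / 1.336 = 0.7485.
θ_c = arcsin(0.7485) = 48.46°.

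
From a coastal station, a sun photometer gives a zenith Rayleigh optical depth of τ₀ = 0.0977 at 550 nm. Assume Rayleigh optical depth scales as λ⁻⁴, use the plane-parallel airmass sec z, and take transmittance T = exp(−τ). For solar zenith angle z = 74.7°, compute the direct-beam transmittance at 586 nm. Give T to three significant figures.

0.750

sec 74.7° = 3.7897.
τ = 0.0977 × (550/586)⁴ × 3.7897 = 0.0977 × 0.7760 × 3.7897 = 0.2873.
T = exp(−0.2873) = 0.7503.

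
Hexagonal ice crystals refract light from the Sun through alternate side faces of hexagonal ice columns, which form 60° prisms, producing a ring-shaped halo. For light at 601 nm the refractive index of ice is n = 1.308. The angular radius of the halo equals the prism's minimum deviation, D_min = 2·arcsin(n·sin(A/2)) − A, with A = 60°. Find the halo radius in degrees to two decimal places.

n·sin(A/2) = 1.308 × sin 30° = 1.308 × 0.5000 = 0.6540.
D_min = 2·arcsin(0.6540) − 60° = 2 × 40.844° − 60° = 21.688°.

21.69°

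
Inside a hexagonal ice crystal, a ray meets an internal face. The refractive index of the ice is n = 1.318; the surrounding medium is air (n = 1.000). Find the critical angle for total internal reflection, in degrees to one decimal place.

49.4°

sin θ_c = n_air / n = 1.000 / 1.318 = 0.7587.
θ_c = arcsin(0.7587) = 49.35°.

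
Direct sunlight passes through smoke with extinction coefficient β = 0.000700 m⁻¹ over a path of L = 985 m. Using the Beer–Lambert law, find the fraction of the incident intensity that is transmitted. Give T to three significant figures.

0.502

τ = β·L = 0.000700 × 985 = 0.6895.
T = exp(−0.6895) = 0.5018.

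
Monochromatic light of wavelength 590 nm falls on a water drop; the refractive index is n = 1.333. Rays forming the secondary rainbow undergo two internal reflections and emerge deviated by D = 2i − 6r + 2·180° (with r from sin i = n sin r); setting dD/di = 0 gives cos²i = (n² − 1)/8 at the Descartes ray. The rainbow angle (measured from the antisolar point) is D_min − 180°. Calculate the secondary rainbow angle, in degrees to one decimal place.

50.9°

cos²i = (1.77689 − 1)/8 = 0.09711; i = arccos(0.31163) = 71.843°.
sin r = sin 71.843°/1.333 = 0.71283; r = 45.466°.
D_min = 2·71.843° − 6·45.466° + 360° = 230.891°.
Rainbow angle = D_min − 180° = 50.891°.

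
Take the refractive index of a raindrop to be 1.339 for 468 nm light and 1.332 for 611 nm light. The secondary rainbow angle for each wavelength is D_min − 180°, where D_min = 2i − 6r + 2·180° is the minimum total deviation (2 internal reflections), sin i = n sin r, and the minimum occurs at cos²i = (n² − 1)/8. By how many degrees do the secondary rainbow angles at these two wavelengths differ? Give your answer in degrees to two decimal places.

1.82°

At 468 nm (n = 1.339): cos²i = 0.09912 → i = 71.650°, r = 45.141°, D_min = 232.451°, rainbow angle = 52.451°.
At 611 nm (n = 1.332): cos²i = 0.09678 → i = 71.875°, r = 45.520°, D_min = 230.628°, rainbow angle = 50.628°.
Angular width = |52.451° − 50.628°| = 1.823°.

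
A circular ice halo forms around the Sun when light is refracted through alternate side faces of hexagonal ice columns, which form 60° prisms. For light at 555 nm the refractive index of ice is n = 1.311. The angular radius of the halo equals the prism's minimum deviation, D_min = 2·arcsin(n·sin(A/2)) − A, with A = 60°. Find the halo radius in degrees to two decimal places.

n·sin(A/2) = 1.311 × sin 30° = 1.311 × 0.5000 = 0.6555.
D_min = 2·arcsin(0.6555) − 60° = 2 × 40.958° − 60° = 21.915°.

21.92°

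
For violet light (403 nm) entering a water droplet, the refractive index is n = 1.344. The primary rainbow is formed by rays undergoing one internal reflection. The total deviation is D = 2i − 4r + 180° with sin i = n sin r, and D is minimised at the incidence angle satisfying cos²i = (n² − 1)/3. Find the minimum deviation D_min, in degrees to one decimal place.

cos²i = (1.80634 − 1)/3 = 0.26878; i = arccos(0.51844) = 58.772°.
sin r = sin 58.772°/1.344 = 0.63625; r = 39.512°.
D_min = 2·58.772° − 4·39.512° + 180° = 139.495°.

139.5°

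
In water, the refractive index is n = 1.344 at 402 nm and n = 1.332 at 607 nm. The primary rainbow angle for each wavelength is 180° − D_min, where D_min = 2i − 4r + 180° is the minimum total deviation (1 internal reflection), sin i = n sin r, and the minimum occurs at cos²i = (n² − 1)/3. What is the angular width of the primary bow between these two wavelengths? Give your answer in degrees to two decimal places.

1.72°

At 402 nm (n = 1.344): cos²i = 0.26878 → i = 58.772°, r = 39.512°, D_min = 139.495°, rainbow angle = 40.505°.
At 607 nm (n = 1.332): cos²i = 0.25807 → i = 59.469°, r = 40.290°, D_min = 137.776°, rainbow angle = 42.224°.
Angular width = |40.505° − 42.224°| = 1.719°.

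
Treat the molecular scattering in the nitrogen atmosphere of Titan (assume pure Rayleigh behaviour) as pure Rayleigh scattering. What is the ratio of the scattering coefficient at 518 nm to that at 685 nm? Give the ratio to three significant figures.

Rayleigh scattering ∝ λ⁻⁴, so the ratio of coefficients is the inverse fourth power of the wavelength ratio.
σ(518)/σ(685) = (685/518)⁴ = (1.3224)⁴ = 3.058.

3.06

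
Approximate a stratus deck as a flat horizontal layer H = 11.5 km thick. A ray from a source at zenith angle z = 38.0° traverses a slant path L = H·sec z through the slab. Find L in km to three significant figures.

14.6 km

sec z = 1/cos 38.0° = 1.2690.
L = 11.5 × 1.2690 = 14.594 km.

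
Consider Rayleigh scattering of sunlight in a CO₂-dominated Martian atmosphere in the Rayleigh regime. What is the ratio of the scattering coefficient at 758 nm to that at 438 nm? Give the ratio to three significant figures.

Rayleigh scattering ∝ λ⁻⁴, so the ratio of coefficients is the inverse fourth power of the wavelength ratio.
σ(758)/σ(438) = (438/758)⁴ = (0.5778)⁴ = 0.1115.

0.111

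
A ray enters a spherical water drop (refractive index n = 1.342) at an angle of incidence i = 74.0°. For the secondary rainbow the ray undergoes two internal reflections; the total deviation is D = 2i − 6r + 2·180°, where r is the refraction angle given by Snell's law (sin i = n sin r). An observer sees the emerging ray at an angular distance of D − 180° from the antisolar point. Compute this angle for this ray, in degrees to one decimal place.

53.5°

sin r = sin 74.0° / 1.342 = 0.9613/1.342 = 0.7163; r = 45.75°.
D = 2·74.0° − 6·45.75° + 2·180° = 148.00° − 274.49° + 360° = 233.51°.
Angle from antisolar point = D − 180° = 53.51°.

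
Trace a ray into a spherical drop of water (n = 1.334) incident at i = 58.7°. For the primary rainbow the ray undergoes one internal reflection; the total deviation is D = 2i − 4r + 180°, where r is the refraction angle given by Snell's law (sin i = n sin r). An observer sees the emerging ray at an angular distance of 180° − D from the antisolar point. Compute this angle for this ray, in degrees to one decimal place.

sin r = sin 58.7° / 1.334 = 0.8545/1.334 = 0.6405; r = 39.83°.
D = 2·58.7° − 4·39.83° + 180° = 117.40° − 159.32° + 180° = 138.08°.
Angle from antisolar point = 180° − D = 41.92°.

41.9°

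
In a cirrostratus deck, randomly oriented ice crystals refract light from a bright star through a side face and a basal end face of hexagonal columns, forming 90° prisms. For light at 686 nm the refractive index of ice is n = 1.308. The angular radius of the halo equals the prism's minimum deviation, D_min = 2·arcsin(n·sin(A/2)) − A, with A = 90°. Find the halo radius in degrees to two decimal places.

n·sin(A/2) = 1.308 × sin 45° = 1.308 × 0.7071 = 0.9249.
D_min = 2·arcsin(0.9249) − 90° = 2 × 67.653° − 90° = 45.305°.

45.31°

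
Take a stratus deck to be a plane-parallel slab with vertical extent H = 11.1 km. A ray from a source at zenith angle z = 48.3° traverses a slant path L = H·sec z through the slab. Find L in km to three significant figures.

16.7 km

sec z = 1/cos 48.3° = 1.5032.
L = 11.1 × 1.5032 = 16.686 km.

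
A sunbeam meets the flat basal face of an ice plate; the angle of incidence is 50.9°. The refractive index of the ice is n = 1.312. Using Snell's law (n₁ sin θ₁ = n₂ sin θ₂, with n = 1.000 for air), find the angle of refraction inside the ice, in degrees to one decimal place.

36.3°

Snell: sin θ_r = sin θ_i / n = sin 50.9° / 1.312 = 0.7760 / 1.312 = 0.5915.
θ_r = arcsin(0.5915) = 36.26°.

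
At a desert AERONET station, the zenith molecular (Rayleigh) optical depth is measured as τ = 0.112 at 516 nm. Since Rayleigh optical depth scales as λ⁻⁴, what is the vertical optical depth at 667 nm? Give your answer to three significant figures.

τ(667 nm) = τ(516 nm) × (516/667)⁴ = 0.112 × (0.7736)⁴ = 0.112 × 0.3582 = 0.0401.

0.0401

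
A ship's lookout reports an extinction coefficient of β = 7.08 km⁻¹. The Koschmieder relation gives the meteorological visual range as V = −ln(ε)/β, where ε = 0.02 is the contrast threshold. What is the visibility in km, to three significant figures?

0.553 km

V = −ln(0.02) / 7.08 = 3.912 / 7.08 = 0.5525 km.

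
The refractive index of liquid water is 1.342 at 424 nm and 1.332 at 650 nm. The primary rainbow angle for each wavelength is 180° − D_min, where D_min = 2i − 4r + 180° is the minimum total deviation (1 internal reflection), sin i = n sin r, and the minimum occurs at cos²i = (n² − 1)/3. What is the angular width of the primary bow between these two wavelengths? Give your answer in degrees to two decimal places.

1.44°

At 424 nm (n = 1.342): cos²i = 0.26699 → i = 58.888°, r = 39.641°, D_min = 139.213°, rainbow angle = 40.787°.
At 650 nm (n = 1.332): cos²i = 0.25807 → i = 59.469°, r = 40.290°, D_min = 137.776°, rainbow angle = 42.224°.
Angular width = |40.787° − 42.224°| = 1.437°.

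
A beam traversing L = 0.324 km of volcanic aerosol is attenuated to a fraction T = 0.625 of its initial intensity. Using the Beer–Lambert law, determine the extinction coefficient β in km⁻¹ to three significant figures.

1.45 km⁻¹

Beer–Lambert: T = exp(−βL) ⇒ β = −ln(T)/L = −ln(0.625)/0.324 = 0.4700/0.324 = 1.451 km⁻¹.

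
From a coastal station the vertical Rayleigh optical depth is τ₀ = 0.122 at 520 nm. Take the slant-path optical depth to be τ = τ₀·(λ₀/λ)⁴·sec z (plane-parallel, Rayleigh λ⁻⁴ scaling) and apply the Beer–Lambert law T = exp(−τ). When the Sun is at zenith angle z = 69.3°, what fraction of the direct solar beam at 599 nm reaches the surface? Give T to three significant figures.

0.822

sec 69.3° = 2.8291.
τ = 0.122 × (520/599)⁴ × 2.8291 = 0.122 × 0.5679 × 2.8291 = 0.1960.
T = exp(−0.1960) = 0.8220.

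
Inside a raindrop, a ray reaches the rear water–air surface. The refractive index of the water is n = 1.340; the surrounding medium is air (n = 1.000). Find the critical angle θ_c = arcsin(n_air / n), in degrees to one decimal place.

48.3°

sin θ_c = n_air / n = 1.000 / 1.340 = 0.7463.
θ_c = arcsin(0.7463) = 48.27°.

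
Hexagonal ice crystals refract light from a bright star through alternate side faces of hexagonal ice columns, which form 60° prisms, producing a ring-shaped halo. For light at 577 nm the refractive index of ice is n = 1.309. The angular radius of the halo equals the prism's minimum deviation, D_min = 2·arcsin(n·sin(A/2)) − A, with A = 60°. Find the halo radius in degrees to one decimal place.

n·sin(A/2) = 1.309 × sin 30° = 1.309 × 0.5000 = 0.6545.
D_min = 2·arcsin(0.6545) − 60° = 2 × 40.882° − 60° = 21.763°.

21.8°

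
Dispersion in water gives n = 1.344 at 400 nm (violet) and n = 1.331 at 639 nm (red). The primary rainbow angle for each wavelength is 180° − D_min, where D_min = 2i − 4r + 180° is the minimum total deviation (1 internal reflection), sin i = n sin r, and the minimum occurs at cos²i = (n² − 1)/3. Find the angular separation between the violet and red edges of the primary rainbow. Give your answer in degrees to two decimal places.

At 400 nm (n = 1.344): cos²i = 0.26878 → i = 58.772°, r = 39.512°, D_min = 139.495°, rainbow angle = 40.505°.
At 639 nm (n = 1.331): cos²i = 0.25719 → i = 59.527°, r = 40.356°, D_min = 137.630°, rainbow angle = 42.370°.
Angular width = |40.505° − 42.370°| = 1.865°.

1.86°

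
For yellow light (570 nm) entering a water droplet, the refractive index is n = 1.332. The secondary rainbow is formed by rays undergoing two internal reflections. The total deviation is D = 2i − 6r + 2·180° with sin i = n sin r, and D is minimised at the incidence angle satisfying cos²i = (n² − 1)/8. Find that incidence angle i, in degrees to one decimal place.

71.9°

cos²i = (1.332² − 1)/8 = (1.77422 − 1)/8 = 0.09678.
cos i = 0.31109, so i = 71.875°.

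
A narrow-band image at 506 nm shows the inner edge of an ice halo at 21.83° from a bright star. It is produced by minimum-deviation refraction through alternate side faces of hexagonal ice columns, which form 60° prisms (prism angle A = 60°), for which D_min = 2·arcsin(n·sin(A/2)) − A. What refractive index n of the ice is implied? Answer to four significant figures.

1.310

Rearranging: n = sin((D_min + A)/2) / sin(A/2).
(D_min + A)/2 = (21.83° + 60°)/2 = 40.915°.
n = sin 40.915° / sin 30° = 0.6549 / 0.5000 = 1.3099.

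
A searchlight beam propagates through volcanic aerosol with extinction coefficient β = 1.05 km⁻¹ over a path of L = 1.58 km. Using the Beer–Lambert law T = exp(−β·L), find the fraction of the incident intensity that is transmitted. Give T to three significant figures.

τ = β·L = 1.05 × 1.58 = 1.6590.
T = exp(−1.6590) = 0.1903.

0.190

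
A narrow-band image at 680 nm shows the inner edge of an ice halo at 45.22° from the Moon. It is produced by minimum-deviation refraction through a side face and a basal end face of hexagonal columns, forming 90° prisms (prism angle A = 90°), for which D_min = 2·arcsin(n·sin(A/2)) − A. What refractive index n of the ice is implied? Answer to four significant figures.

Rearranging: n = sin((D_min + A)/2) / sin(A/2).
(D_min + A)/2 = (45.22° + 90°)/2 = 67.610°.
n = sin 67.610° / sin 45° = 0.9246 / 0.7071 = 1.3076.

1.308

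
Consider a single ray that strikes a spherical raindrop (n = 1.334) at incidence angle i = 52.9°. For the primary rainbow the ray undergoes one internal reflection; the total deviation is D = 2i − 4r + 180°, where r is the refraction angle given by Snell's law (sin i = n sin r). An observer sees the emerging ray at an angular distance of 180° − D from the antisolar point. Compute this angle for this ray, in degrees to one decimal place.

41.1°

sin r = sin 52.9° / 1.334 = 0.7976/1.334 = 0.5979; r = 36.72°.
D = 2·52.9° − 4·36.72° + 180° = 105.80° − 146.88° + 180° = 138.92°.
Angle from antisolar point = 180° − D = 41.08°.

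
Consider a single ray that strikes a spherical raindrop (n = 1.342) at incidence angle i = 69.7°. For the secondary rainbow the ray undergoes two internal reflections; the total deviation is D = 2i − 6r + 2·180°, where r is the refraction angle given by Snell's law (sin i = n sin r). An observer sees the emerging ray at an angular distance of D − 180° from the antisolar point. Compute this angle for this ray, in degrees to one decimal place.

53.4°

sin r = sin 69.7° / 1.342 = 0.9379/1.342 = 0.6989; r = 44.34°.
D = 2·69.7° − 6·44.34° + 2·180° = 139.40° − 266.02° + 360° = 233.38°.
Angle from antisolar point = D − 180° = 53.38°.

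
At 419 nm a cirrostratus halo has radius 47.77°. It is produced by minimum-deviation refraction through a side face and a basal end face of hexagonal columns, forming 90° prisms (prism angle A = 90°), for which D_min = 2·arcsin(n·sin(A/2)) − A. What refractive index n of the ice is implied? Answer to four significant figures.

Rearranging: n = sin((D_min + A)/2) / sin(A/2).
(D_min + A)/2 = (47.77° + 90°)/2 = 68.885°.
n = sin 68.885° / sin 45° = 0.9329 / 0.7071 = 1.3193.

1.319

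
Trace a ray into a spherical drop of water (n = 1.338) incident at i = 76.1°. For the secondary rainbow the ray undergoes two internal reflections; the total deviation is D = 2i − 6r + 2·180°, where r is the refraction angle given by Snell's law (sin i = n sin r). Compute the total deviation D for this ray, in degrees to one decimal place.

233.1°

sin r = sin 76.1° / 1.338 = 0.9707/1.338 = 0.7255; r = 46.51°.
D = 2·76.1° − 6·46.51° + 2·180° = 152.20° − 279.06° + 360° = 233.14°.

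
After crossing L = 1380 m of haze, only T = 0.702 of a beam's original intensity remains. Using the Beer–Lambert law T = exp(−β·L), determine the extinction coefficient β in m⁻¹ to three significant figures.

0.000256 m⁻¹

Beer–Lambert: T = exp(−βL) ⇒ β = −ln(T)/L = −ln(0.702)/1380 = 0.3538/1380 = 0.0002564 m⁻¹.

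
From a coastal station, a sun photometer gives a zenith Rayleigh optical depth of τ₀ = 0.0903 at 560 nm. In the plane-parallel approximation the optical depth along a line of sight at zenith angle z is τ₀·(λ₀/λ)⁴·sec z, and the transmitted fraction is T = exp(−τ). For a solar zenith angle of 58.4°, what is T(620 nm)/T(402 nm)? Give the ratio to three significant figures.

1.71

Airmass: sec 58.4° = 1.9084.
τ(620 nm) = 0.0903 × (560/620)⁴ × 1.9084 = 0.0903 × 0.6656 × 1.9084 = 0.1147.
τ(402 nm) = 0.0903 × (560/402)⁴ × 1.9084 = 0.0903 × 3.7657 × 1.9084 = 0.6490.
T(620)/T(402) = exp(τ_B − τ_A) = exp(0.5343) = 1.7062.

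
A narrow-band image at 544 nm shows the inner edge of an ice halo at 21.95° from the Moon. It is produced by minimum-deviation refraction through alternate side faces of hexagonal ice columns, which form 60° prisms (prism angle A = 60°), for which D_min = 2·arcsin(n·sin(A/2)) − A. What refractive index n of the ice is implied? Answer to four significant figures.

Rearranging: n = sin((D_min + A)/2) / sin(A/2).
(D_min + A)/2 = (21.95° + 60°)/2 = 40.975°.
n = sin 40.975° / sin 30° = 0.6557 / 0.5000 = 1.3115.

1.311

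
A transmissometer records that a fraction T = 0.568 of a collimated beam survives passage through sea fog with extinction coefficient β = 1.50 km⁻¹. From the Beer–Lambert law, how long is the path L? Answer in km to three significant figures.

0.377 km

Beer–Lambert: T = exp(−βL) ⇒ L = −ln(T)/β = −ln(0.568)/1.50 = 0.5656/1.50 = 0.3771 km.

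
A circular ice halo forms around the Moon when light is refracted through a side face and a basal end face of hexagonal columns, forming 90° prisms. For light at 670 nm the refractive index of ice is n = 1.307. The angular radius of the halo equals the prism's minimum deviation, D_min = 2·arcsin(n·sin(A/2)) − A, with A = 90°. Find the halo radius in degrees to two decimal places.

n·sin(A/2) = 1.307 × sin 45° = 1.307 × 0.7071 = 0.9242.
D_min = 2·arcsin(0.9242) − 90° = 2 × 67.546° − 90° = 45.093°.

45.09°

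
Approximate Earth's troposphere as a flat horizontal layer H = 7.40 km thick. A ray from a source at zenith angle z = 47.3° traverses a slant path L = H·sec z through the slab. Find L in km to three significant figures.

sec z = 1/cos 47.3° = 1.4746.
L = 7.40 × 1.4746 = 10.912 km.

10.9 km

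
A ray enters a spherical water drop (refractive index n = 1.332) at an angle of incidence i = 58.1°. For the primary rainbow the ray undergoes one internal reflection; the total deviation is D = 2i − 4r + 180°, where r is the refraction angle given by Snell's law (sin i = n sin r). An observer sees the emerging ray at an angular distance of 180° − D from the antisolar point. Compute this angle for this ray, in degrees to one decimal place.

sin r = sin 58.1° / 1.332 = 0.8490/1.332 = 0.6374; r = 39.60°.
D = 2·58.1° − 4·39.60° + 180° = 116.20° − 158.38° + 180° = 137.82°.
Angle from antisolar point = 180° − D = 42.18°.

42.2°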